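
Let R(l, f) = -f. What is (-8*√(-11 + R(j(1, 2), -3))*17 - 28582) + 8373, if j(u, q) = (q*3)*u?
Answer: -20209 - 272*I*√2 ≈ -20209.0 - 384.67*I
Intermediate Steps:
j(u, q) = 3*q*u (j(u, q) = (3*q)*u = 3*q*u)
(-8*√(-11 + R(j(1, 2), -3))*17 - 28582) + 8373 = (-8*√(-11 - 1*(-3))*17 - 28582) + 8373 = (-8*√(-11 + 3)*17 - 28582) + 8373 = (-16*I*√2*17 - 28582) + 8373 = (-272*I*√2 - 28582) + 8373 = (-28582 - 272*I*√2) + 8373 = -20209 - 272*I*√2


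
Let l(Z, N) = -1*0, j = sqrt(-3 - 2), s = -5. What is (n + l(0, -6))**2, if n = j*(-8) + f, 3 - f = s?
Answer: 64*(1 - I*sqrt(5))**2 ≈ -256.0 - 286.22*I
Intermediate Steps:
f = 8 (f = 3 - 1*(-5) = 3 + 5 = 8)
j = I*sqrt(5) (j = sqrt(-5) = I*sqrt(5) ≈ 2.2361*I)
l(Z, N) = 0
n = 8 - 8*I*sqrt(5) (n = (I*sqrt(5))*(-8) + 8 = -8*I*sqrt(5) + 8 = 8 - 8*I*sqrt(5) ≈ 8.0 - 17.889*I)
(n + l(0, -6))**2 = ((8 - 8*I*sqrt(5)) + 0)**2 = (8 - 8*I*sqrt(5))**2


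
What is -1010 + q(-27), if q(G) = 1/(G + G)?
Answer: -54541/54 ≈ -1010.0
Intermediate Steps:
q(G) = 1/(2*G)
-1010 + q(-27) = -1010 + (½)/(-27) = -1010 + (½)*(-1/27) = -1010 - 1/54 = -54541/54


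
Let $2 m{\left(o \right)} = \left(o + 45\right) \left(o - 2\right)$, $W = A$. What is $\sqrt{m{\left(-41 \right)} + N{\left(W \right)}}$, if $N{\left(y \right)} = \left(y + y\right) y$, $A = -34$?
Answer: $\sqrt{2226} \approx 47.18$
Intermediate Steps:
$W = -34$
$N{\left(y \right)} = 2 y^{2}$ ($N{\left(y \right)} = 2 y y = 2 y^{2}$)
$m{\left(o \right)} = \frac{\left(-2 + o\right) \left(45 + o\right)}{2}$ ($m{\left(o \right)} = \frac{\left(o + 45\right) \left(o - 2\right)}{2} = \frac{\left(45 + o\right) \left(-2 + o\right)}{2} = \frac{\left(-2 + o\right) \left(45 + o\right)}{2}$)
$\sqrt{m{\left(-41 \right)} + N{\left(W \right)}} = \sqrt{\left(-45 + \frac{\left(-41\right)^{2}}{2} + \frac{43}{2} \left(-41\right)\right) + 2 \left(-34\right)^{2}} = \sqrt{\left(-45 + \frac{1}{2} \cdot 1681 - \frac{1763}{2}\right) + 2 \cdot 1156} = \sqrt{\left(-45 + \frac{1681}{2} - \frac{1763}{2}\right) + 2312} = \sqrt{-86 + 2312} = \sqrt{2226}$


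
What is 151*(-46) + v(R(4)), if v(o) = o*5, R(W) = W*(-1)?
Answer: -6966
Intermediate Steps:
R(W) = -W
v(o) = 5*o
151*(-46) + v(R(4)) = 151*(-46) + 5*(-1*4) = -6946 + 5*(-4) = -6946 - 20 = -6966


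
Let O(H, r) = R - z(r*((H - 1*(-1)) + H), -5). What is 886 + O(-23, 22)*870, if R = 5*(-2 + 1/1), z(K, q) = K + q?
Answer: 862186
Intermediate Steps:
R = -5 (R = 5*(-2 + 1) = 5*(-1) = -5)
O(H, r) = -r*(1 + 2*H) (O(H, r) = -5 - (r*((H - 1*(-1)) + H) - 5) = -5 - (r*((H + 1) + H) - 5) = -5 - (r*((1 + H) + H) - 5) = -5 - (r*(1 + 2*H) - 5) = -5 - (-5 + r*(1 + 2*H)) = -5 + (5 - r*(1 + 2*H)) = -r*(1 + 2*H))
886 + O(-23, 22)*870 = 886 - 1*22*(1 + 2*(-23))*870 = 886 - 1*22*(1 - 46)*870 = 886 - 1*22*(-45)*870 = 886 + 990*870 = 886 + 861300 = 862186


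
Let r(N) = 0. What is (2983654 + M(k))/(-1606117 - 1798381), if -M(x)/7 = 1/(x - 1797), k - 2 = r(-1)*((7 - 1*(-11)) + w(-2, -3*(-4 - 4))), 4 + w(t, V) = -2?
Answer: -5355658937/6111073910 ≈ -0.87639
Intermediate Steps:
w(t, V) = -6 (w(t, V) = -4 - 2 = -6)
k = 2 (k = 2 + 0*((7 - 1*(-11)) - 6) = 2 + 0*((7 + 11) - 6) = 2 + 0*(18 - 6) = 2 + 0*12 = 2 + 0 = 2)
M(x) = -7/(-1797 + x) (M(x) = -7/(x - 1797) = -7/(-1797 + x))
(2983654 + M(k))/(-1606117 - 1798381) = (2983654 - 7/(-1797 + 2))/(-1606117 - 1798381) = (2983654 - 7/(-1795))/(-3404498) = (2983654 - 7*(-1/1795))*(-1/3404498) = (2983654 + 7/1795)*(-1/3404498) = (5355658937/1795)*(-1/3404498) = -5355658937/6111073910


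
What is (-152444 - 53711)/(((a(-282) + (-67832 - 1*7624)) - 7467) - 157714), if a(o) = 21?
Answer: 206155/240616 ≈ 0.85678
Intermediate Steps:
(-152444 - 53711)/(((a(-282) + (-67832 - 1*7624)) - 7467) - 157714) = (-152444 - 53711)/(((21 + (-67832 - 1*7624)) - 7467) - 157714) = -206155/(((21 + (-67832 - 7624)) - 7467) - 157714) = -206155/(((21 - 75456) - 7467) - 157714) = -206155/((-75435 - 7467) - 157714) = -206155/(-82902 - 157714) = -206155/(-240616) = -206155*(-1/240616) = 206155/240616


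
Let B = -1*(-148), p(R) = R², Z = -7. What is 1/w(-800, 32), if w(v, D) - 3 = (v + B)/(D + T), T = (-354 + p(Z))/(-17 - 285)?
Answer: -9969/166997 ≈ -0.059696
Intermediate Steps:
T = 305/302 (T = (-354 + (-7)²)/(-17 - 285) = (-354 + 49)/(-302) = -305*(-1/302) = 305/302 ≈ 1.0099)
B = 148
w(v, D) = 3 + (148 + v)/(305/302 + D) (w(v, D) = 3 + (v + 148)/(D + 305/302) = 3 + (148 + v)/(305/302 + D))
1/w(-800, 32) = 1/((45611 + 302*(-800) + 906*32)/(305 + 302*32)) = 1/((45611 - 241600 + 28992)/(305 + 9664)) = 1/(-166997/9969) = -9969/166997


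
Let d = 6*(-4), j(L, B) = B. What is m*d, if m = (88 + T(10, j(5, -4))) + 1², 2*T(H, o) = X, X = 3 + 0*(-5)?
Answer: -2172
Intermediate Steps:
X = 3 (X = 3 + 0 = 3)
T(H, o) = 3/2 (T(H, o) = (½)*3 = 3/2)
d = -24
m = 181/2 (m = (88 + 3/2) + 1² = 179/2 + 1 = 181/2 ≈ 90.500)
m*d = (181/2)*(-24) = -2172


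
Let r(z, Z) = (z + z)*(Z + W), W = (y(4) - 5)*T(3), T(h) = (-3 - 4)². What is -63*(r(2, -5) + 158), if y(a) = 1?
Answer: 40698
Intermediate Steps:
T(h) = 49 (T(h) = (-7)² = 49)
W = -196 (W = (1 - 5)*49 = -4*49 = -196)
r(z, Z) = 2*z*(-196 + Z) (r(z, Z) = (z + z)*(Z - 196) = (2*z)*(-196 + Z) = 2*z*(-196 + Z))
-63*(r(2, -5) + 158) = -63*(2*2*(-196 - 5) + 158) = -63*(2*2*(-201) + 158) = -63*(-804 + 158) = -63*(-646) = 40698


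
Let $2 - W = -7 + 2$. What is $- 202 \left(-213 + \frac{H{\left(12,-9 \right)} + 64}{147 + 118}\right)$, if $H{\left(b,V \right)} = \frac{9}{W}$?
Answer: $\frac{79720916}{1855} \approx 42976.0$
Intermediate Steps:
$W = 7$ ($W = 2 - \left(-7 + 2\right) = 2 - -5 = 2 + 5 = 7$)
$H{\left(b,V \right)} = \frac{9}{7}$
$- 202 \left(-213 + \frac{H{\left(12,-9 \right)} + 64}{147 + 118}\right) = - 202 \left(-213 + \frac{\frac{9}{7} + 64}{147 + 118}\right) = - 202 \left(-213 + \frac{457}{7 \cdot 265}\right) = - 202 \left(-213 + \frac{457}{7} \cdot \frac{1}{265}\right) = - 202 \left(-213 + \frac{457}{1855}\right) = \left(-202\right) \left(- \frac{394658}{1855}\right) = \frac{79720916}{1855}$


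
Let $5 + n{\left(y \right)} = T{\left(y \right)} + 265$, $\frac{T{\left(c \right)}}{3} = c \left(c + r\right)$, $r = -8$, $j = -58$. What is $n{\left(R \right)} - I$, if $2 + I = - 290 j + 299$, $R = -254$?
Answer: $182787$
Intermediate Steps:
$I = 17117$ ($I = -2 + \left(\left(-290\right) \left(-58\right) + 299\right) = -2 + \left(16820 + 299\right) = -2 + 17119 = 17117$)
$T{\left(c \right)} = 3 c \left(-8 + c\right)$ ($T{\left(c \right)} = 3 c \left(c - 8\right) = 3 c \left(-8 + c\right)$)
$n{\left(y \right)} = 260 + 3 y \left(-8 + y\right)$ ($n{\left(y \right)} = -5 + \left(3 y \left(-8 + y\right) + 265\right) = -5 + \left(265 + 3 y \left(-8 + y\right)\right) = 260 + 3 y \left(-8 + y\right)$)
$n{\left(R \right)} - I = \left(260 + 3 \left(-254\right) \left(-8 - 254\right)\right) - 17117 = \left(260 + 3 \left(-254\right) \left(-262\right)\right) - 17117 = \left(260 + 199644\right) - 17117 = 199904 - 17117 = 182787$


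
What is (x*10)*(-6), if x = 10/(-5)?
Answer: 120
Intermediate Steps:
x = -2 (x = 10*(-⅕) = -2)
(x*10)*(-6) = -2*10*(-6) = -20*(-6) = 120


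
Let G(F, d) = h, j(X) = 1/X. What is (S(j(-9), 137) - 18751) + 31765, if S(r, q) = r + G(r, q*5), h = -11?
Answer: 117026/9 ≈ 13003.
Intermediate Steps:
j(X) = 1/X
G(F, d) = -11
S(r, q) = -11 + r (S(r, q) = r - 11 = -11 + r)
(S(j(-9), 137) - 18751) + 31765 = ((-11 + 1/(-9)) - 18751) + 31765 = ((-11 - ⅑) - 18751) + 31765 = (-100/9 - 18751) + 31765 = -168859/9 + 31765 = 117026/9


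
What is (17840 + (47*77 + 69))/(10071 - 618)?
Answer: 312/137 ≈ 2.2774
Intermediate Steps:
(17840 + (47*77 + 69))/(10071 - 618) = (17840 + (3619 + 69))/9453 = (17840 + 3688)*(1/9453) = 21528*(1/9453) = 312/137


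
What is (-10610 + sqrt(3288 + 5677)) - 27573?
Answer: -38183 + sqrt(8965) ≈ -38088.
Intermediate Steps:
(-10610 + sqrt(3288 + 5677)) - 27573 = (-10610 + sqrt(8965)) - 27573 = -38183 + sqrt(8965)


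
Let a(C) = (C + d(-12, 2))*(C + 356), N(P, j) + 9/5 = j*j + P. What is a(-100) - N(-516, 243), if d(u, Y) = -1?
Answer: -421936/5 ≈ -84387.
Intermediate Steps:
N(P, j) = -9/5 + P + j**2 (N(P, j) = -9/5 + (j*j + P) = -9/5 + (j**2 + P) = -9/5 + (P + j**2) = -9/5 + P + j**2)
a(C) = (-1 + C)*(356 + C) (a(C) = (C - 1)*(C + 356) = (-1 + C)*(356 + C))
a(-100) - N(-516, 243) = (-356 + (-100)**2 + 355*(-100)) - (-9/5 - 516 + 243**2) = (-356 + 10000 - 35500) - (-9/5 - 516 + 59049) = -25856 - 1*292656/5 = -25856 - 292656/5 = -421936/5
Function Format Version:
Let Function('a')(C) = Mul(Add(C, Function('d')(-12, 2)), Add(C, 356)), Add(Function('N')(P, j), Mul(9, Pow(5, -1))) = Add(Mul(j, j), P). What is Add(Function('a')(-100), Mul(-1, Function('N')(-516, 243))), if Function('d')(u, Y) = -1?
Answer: Rational(-421936, 5) ≈ -84387.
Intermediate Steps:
Function('N')(P, j) = Add(Rational(-9, 5), P, Pow(j, 2)) (Function('N')(P, j) = Add(Rational(-9, 5), Add(Mul(j, j), P)) = Add(Rational(-9, 5), Add(Pow(j, 2), P)) = Add(Rational(-9, 5), Add(P, Pow(j, 2))) = Add(Rational(-9, 5), P, Pow(j, 2)))
Function('a')(C) = Mul(Add(-1, C), Add(356, C)) (Function('a')(C) = Mul(Add(C, -1), Add(C, 356)) = Mul(Add(-1, C), Add(356, C)))
Add(Function('a')(-100), Mul(-1, Function('N')(-516, 243))) = Add(Add(-356, Pow(-100, 2), Mul(355, -100)), Mul(-1, Add(Rational(-9, 5), -516, Pow(243, 2)))) = Add(Add(-356, 10000, -35500), Mul(-1, Add(Rational(-9, 5), -516, 59049))) = Add(-25856, Mul(-1, Rational(292656, 5))) = Add(-25856, Rational(-292656, 5)) = Rational(-421936, 5)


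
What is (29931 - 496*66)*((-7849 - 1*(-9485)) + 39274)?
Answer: -114752550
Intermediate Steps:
(29931 - 496*66)*((-7849 - 1*(-9485)) + 39274) = (29931 - 32736)*((-7849 + 9485) + 39274) = -2805*(1636 + 39274) = -2805*40910 = -114752550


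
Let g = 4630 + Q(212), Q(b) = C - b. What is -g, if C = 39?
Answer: -4457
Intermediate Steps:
Q(b) = 39 - b
g = 4457 (g = 4630 + (39 - 1*212) = 4630 + (39 - 212) = 4630 - 173 = 4457)
-g = -1*4457 = -4457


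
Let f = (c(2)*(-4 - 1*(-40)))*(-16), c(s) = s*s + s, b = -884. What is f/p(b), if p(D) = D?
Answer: 864/221 ≈ 3.9095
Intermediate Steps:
c(s) = s + s**2 (c(s) = s**2 + s = s + s**2)
f = -3456 (f = ((2*(1 + 2))*(-4 - 1*(-40)))*(-16) = ((2*3)*(-4 + 40))*(-16) = (6*36)*(-16) = 216*(-16) = -3456)
f/p(b) = -3456/(-884) = -3456*(-1/884) = 864/221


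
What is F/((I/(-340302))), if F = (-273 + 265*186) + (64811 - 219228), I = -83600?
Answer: -89669577/209 ≈ -4.2904e+5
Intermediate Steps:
F = -105400 (F = (-273 + 49290) - 154417 = 49017 - 154417 = -105400)
F/((I/(-340302))) = -105400/((-83600/(-340302))) = -105400/((-83600*(-1/340302))) = -105400/41800/170151 = -105400*170151/41800 = -89669577/209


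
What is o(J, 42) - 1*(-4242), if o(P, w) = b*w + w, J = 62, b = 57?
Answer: 6678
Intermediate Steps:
o(P, w) = 58*w (o(P, w) = 57*w + w = 58*w)
o(J, 42) - 1*(-4242) = 58*42 - 1*(-4242) = 2436 + 4242 = 6678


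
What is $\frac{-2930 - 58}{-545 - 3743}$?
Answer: $\frac{747}{1072} \approx 0.69683$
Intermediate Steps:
$\frac{-2930 - 58}{-545 - 3743} = - \frac{2988}{-4288} = \left(-2988\right) \left(- \frac{1}{4288}\right) = \frac{747}{1072}$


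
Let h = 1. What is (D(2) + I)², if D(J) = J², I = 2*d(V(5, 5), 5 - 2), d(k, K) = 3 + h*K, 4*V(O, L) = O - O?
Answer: 256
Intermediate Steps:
V(O, L) = 0 (V(O, L) = (O - O)/4 = (¼)*0 = 0)
d(k, K) = 3 + K (d(k, K) = 3 + 1*K = 3 + K)
I = 12 (I = 2*(3 + (5 - 2)) = 2*(3 + 3) = 2*6 = 12)
(D(2) + I)² = (2² + 12)² = (4 + 12)² = 16² = 256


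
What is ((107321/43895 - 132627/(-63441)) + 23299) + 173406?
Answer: 182595147344567/928247565 ≈ 1.9671e+5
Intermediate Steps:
((107321/43895 - 132627/(-63441)) + 23299) + 173406 = ((107321*(1/43895) - 132627*(-1/63441)) + 23299) + 173406 = ((107321/43895 + 44209/21147) + 23299) + 173406 = (4210071242/928247565 + 23299) + 173406 = 21631450088177/928247565 + 173406 = 182595147344567/928247565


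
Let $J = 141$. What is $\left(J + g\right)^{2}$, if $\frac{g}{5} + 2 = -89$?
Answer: $98596$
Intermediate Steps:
$g = -455$ ($g = -10 + 5 \left(-89\right) = -10 - 445 = -455$)
$\left(J + g\right)^{2} = \left(141 - 455\right)^{2} = \left(-314\right)^{2} = 98596$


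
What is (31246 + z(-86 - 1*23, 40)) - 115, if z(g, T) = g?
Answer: 31022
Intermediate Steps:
(31246 + z(-86 - 1*23, 40)) - 115 = (31246 + (-86 - 1*23)) - 115 = (31246 + (-86 - 23)) - 115 = (31246 - 109) - 115 = 31137 - 115 = 31022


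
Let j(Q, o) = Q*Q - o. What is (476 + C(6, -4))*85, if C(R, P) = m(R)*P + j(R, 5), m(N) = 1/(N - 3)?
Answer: 128945/3 ≈ 42982.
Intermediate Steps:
j(Q, o) = Q² - o
m(N) = 1/(-3 + N)
C(R, P) = -5 + R² + P/(-3 + R) (C(R, P) = P/(-3 + R) + (R² - 1*5) = P/(-3 + R) + (R² - 5) = P/(-3 + R) + (-5 + R²) = -5 + R² + P/(-3 + R))
(476 + C(6, -4))*85 = (476 + (-4 + (-5 + 6²)*(-3 + 6))/(-3 + 6))*85 = (476 + (-4 + (-5 + 36)*3)/3)*85 = (476 + (-4 + 31*3)/3)*85 = (476 + (-4 + 93)/3)*85 = (476 + (⅓)*89)*85 = (476 + 89/3)*85 = (1517/3)*85 = 128945/3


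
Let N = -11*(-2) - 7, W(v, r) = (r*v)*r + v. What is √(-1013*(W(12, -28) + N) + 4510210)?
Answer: I*√5047445 ≈ 2246.7*I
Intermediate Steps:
W(v, r) = v + v*r² (W(v, r) = v*r² + v = v + v*r²)
N = 15 (N = 22 - 7 = 15)
√(-1013*(W(12, -28) + N) + 4510210) = √(-1013*(12*(1 + (-28)²) + 15) + 4510210) = √(-1013*(12*(1 + 784) + 15) + 4510210) = √(-1013*(12*785 + 15) + 4510210) = √(-1013*(9420 + 15) + 4510210) = √(-1013*9435 + 4510210) = √(-9557655 + 4510210) = √(-5047445) = I*√5047445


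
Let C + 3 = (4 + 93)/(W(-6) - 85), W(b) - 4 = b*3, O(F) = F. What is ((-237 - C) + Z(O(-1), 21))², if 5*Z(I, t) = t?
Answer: 12829186756/245025 ≈ 52359.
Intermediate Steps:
Z(I, t) = t/5
W(b) = 4 + 3*b (W(b) = 4 + b*3 = 4 + 3*b)
C = -394/99 (C = -3 + (4 + 93)/((4 + 3*(-6)) - 85) = -3 + 97/((4 - 18) - 85) = -3 + 97/(-14 - 85) = -3 + 97/(-99) = -3 + 97*(-1/99) = -3 - 97/99 = -394/99 ≈ -3.9798)
((-237 - C) + Z(O(-1), 21))² = ((-237 - 1*(-394/99)) + (⅕)*21)² = ((-237 + 394/99) + 21/5)² = (-23069/99 + 21/5)² = (-113266/495)² = 12829186756/245025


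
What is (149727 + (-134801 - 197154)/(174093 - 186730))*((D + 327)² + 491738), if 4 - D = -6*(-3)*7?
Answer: 1010110210439202/12637 ≈ 7.9933e+10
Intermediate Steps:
D = -122 (D = 4 - (-6*(-3))*7 = 4 - 18*7 = 4 - 1*126 = 4 - 126 = -122)
(149727 + (-134801 - 197154)/(174093 - 186730))*((D + 327)² + 491738) = (149727 + (-134801 - 197154)/(174093 - 186730))*((-122 + 327)² + 491738) = (149727 - 331955/(-12637))*(205² + 491738) = (149727 - 331955*(-1/12637))*(42025 + 491738) = (149727 + 331955/12637)*533763 = (1892432054/12637)*533763 = 1010110210439202/12637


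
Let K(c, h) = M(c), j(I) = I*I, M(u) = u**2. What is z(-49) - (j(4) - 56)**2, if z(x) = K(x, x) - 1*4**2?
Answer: 785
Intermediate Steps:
j(I) = I**2
K(c, h) = c**2
z(x) = -16 + x**2 (z(x) = x**2 - 1*4**2 = x**2 - 1*16 = x**2 - 16 = -16 + x**2)
z(-49) - (j(4) - 56)**2 = (-16 + (-49)**2) - (4**2 - 56)**2 = (-16 + 2401) - (16 - 56)**2 = 2385 - 1*(-40)**2 = 2385 - 1*1600 = 2385 - 1600 = 785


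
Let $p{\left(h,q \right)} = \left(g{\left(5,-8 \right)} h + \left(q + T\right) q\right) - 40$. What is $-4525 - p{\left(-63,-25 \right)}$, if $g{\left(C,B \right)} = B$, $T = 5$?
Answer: $-5489$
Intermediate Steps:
$p{\left(h,q \right)} = -40 - 8 h + q \left(5 + q\right)$ ($p{\left(h,q \right)} = \left(- 8 h + \left(q + 5\right) q\right) - 40 = \left(- 8 h + \left(5 + q\right) q\right) - 40 = \left(- 8 h + q \left(5 + q\right)\right) - 40 = -40 - 8 h + q \left(5 + q\right)$)
$-4525 - p{\left(-63,-25 \right)} = -4525 - \left(-40 + \left(-25\right)^{2} - -504 + 5 \left(-25\right)\right) = -4525 - \left(-40 + 625 + 504 - 125\right) = -4525 - 964 = -5489$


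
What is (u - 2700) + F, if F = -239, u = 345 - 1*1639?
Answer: -4233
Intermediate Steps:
u = -1294 (u = 345 - 1639 = -1294)
(u - 2700) + F = (-1294 - 2700) - 239 = -3994 - 239 = -4233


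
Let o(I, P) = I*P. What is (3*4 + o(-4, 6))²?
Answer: 144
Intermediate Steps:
(3*4 + o(-4, 6))² = (3*4 - 4*6)² = (12 - 24)² = (-12)² = 144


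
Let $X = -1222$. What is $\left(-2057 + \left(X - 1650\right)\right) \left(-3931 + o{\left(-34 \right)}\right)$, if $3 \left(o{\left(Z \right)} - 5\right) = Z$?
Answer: $19407116$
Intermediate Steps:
$o{\left(Z \right)} = 5 + \frac{Z}{3}$
$\left(-2057 + \left(X - 1650\right)\right) \left(-3931 + o{\left(-34 \right)}\right) = \left(-2057 - 2872\right) \left(-3931 + \left(5 + \frac{1}{3} \left(-34\right)\right)\right) = \left(-2057 - 2872\right) \left(-3931 + \left(5 - \frac{34}{3}\right)\right) = - 4929 \left(-3931 - \frac{19}{3}\right) = \left(-4929\right) \left(- \frac{11812}{3}\right) = 19407116$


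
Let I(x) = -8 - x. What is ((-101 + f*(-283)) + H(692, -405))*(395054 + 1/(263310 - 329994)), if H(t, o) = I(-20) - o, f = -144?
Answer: 270471598859645/16671 ≈ 1.6224e+10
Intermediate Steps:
H(t, o) = 12 - o (H(t, o) = (-8 - 1*(-20)) - o = (-8 + 20) - o = 12 - o)
((-101 + f*(-283)) + H(692, -405))*(395054 + 1/(263310 - 329994)) = ((-101 - 144*(-283)) + (12 - 1*(-405)))*(395054 + 1/(263310 - 329994)) = ((-101 + 40752) + (12 + 405))*(395054 + 1/(-66684)) = (40651 + 417)*(395054 - 1/66684) = 41068*(26343780935/66684) = 270471598859645/16671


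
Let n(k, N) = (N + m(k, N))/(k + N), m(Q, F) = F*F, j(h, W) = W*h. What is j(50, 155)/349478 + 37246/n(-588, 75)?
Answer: -29287285823/8736950 ≈ -3352.1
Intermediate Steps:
m(Q, F) = F²
n(k, N) = (N + N²)/(N + k) (n(k, N) = (N + N²)/(k + N) = (N + N²)/(N + k))
j(50, 155)/349478 + 37246/n(-588, 75) = (155*50)/349478 + 37246/((75*(1 + 75)/(75 - 588))) = 7750*(1/349478) + 37246/((75*76/(-513))) = 3875/174739 + 37246/((75*(-1/513)*76)) = 3875/174739 + 37246/(-100/9) = 3875/174739 + 37246*(-9/100) = 3875/174739 - 167607/50 = -29287285823/8736950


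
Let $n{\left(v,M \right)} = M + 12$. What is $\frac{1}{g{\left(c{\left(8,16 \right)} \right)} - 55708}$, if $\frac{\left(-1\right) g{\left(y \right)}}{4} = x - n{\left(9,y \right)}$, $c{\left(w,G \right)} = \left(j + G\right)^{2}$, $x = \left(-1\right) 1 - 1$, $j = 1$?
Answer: $- \frac{1}{54496} \approx -1.835 \cdot 10^{-5}$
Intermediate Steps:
$n{\left(v,M \right)} = 12 + M$
$x = -2$ ($x = -1 - 1 = -2$)
$c{\left(w,G \right)} = \left(1 + G\right)^{2}$
$g{\left(y \right)} = 56 + 4 y$ ($g{\left(y \right)} = - 4 \left(-2 - \left(12 + y\right)\right) = - 4 \left(-14 - y\right) = 56 + 4 y$)
$\frac{1}{g{\left(c{\left(8,16 \right)} \right)} - 55708} = \frac{1}{\left(56 + 4 \left(1 + 16\right)^{2}\right) - 55708} = \frac{1}{\left(56 + 4 \cdot 17^{2}\right) - 55708} = \frac{1}{\left(56 + 4 \cdot 289\right) - 55708} = \frac{1}{\left(56 + 1156\right) - 55708} = \frac{1}{1212 - 55708} = \frac{1}{-54496} = - \frac{1}{54496}$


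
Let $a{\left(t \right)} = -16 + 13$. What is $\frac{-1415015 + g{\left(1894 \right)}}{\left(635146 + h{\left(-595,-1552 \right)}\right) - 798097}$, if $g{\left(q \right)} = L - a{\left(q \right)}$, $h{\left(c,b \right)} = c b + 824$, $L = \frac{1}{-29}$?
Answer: $- \frac{41035349}{22078077} \approx -1.8586$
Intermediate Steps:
$a{\left(t \right)} = -3$
$L = - \frac{1}{29} \approx -0.034483$
$h{\left(c,b \right)} = 824 + b c$ ($h{\left(c,b \right)} = b c + 824 = 824 + b c$)
$g{\left(q \right)} = \frac{86}{29}$ ($g{\left(q \right)} = - \frac{1}{29} - -3 = - \frac{1}{29} + 3 = \frac{86}{29}$)
$\frac{-1415015 + g{\left(1894 \right)}}{\left(635146 + h{\left(-595,-1552 \right)}\right) - 798097} = \frac{-1415015 + \frac{86}{29}}{\left(635146 + \left(824 - -923440\right)\right) - 798097} = - \frac{41035349}{29 \left(\left(635146 + \left(824 + 923440\right)\right) - 798097\right)} = - \frac{41035349}{29 \left(\left(635146 + 924264\right) - 798097\right)} = - \frac{41035349}{29 \left(1559410 - 798097\right)} = - \frac{41035349}{29 \cdot 761313} = \left(- \frac{41035349}{29}\right) \frac{1}{761313} = - \frac{41035349}{22078077}$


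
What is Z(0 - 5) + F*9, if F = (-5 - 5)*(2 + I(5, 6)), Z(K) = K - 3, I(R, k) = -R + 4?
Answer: -98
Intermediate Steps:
I(R, k) = 4 - R
Z(K) = -3 + K
F = -10 (F = (-5 - 5)*(2 + (4 - 1*5)) = -10*(2 + (4 - 5)) = -10*(2 - 1) = -10*1 = -10)
Z(0 - 5) + F*9 = (-3 + (0 - 5)) - 10*9 = (-3 - 5) - 90 = -8 - 90 = -98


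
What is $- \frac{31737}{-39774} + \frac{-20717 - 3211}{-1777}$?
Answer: $\frac{336036307}{23559466} \approx 14.263$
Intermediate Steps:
$- \frac{31737}{-39774} + \frac{-20717 - 3211}{-1777} = \left(-31737\right) \left(- \frac{1}{39774}\right) - - \frac{23928}{1777} = \frac{10579}{13258} + \frac{23928}{1777} = \frac{336036307}{23559466}$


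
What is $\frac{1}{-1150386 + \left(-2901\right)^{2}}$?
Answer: $\frac{1}{7265415} \approx 1.3764 \cdot 10^{-7}$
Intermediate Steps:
$\frac{1}{-1150386 + \left(-2901\right)^{2}} = \frac{1}{-1150386 + 8415801} = \frac{1}{7265415}$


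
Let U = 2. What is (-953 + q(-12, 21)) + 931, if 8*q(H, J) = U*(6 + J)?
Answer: -61/4 ≈ -15.250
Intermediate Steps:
q(H, J) = 3/2 + J/4 (q(H, J) = (2*(6 + J))/8 = (12 + 2*J)/8 = 3/2 + J/4)
(-953 + q(-12, 21)) + 931 = (-953 + (3/2 + (¼)*21)) + 931 = (-953 + (3/2 + 21/4)) + 931 = (-953 + 27/4) + 931 = -3785/4 + 931 = -61/4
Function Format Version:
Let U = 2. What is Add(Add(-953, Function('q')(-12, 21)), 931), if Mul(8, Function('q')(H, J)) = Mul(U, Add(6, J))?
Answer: Rational(-61, 4) ≈ -15.250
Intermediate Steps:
Function('q')(H, J) = Add(Rational(3, 2), Mul(Rational(1, 4), J)) (Function('q')(H, J) = Mul(Rational(1, 8), Mul(2, Add(6, J))) = Mul(Rational(1, 8), Add(12, Mul(2, J))) = Add(Rational(3, 2), Mul(Rational(1, 4), J)))
Add(Add(-953, Function('q')(-12, 21)), 931) = Add(Add(-953, Add(Rational(3, 2), Mul(Rational(1, 4), 21))), 931) = Add(Add(-953, Add(Rational(3, 2), Rational(21, 4))), 931) = Add(Add(-953, Rational(27, 4)), 931) = Add(Rational(-3785, 4), 931) = Rational(-61, 4)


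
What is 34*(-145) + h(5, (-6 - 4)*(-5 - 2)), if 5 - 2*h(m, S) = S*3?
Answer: -10065/2 ≈ -5032.5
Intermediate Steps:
h(m, S) = 5/2 - 3*S/2 (h(m, S) = 5/2 - S*3/2 = 5/2 - 3*S/2)
34*(-145) + h(5, (-6 - 4)*(-5 - 2)) = 34*(-145) + (5/2 - 3*(-6 - 4)*(-5 - 2)/2) = -4930 + (5/2 - (-15)*(-7)) = -4930 + (5/2 - 3/2*70) = -4930 + (5/2 - 105) = -4930 - 205/2 = -10065/2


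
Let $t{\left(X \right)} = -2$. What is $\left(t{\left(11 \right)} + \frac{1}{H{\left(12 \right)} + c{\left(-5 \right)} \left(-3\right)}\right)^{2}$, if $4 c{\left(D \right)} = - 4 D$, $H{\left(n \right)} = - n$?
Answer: $\frac{3025}{729} \approx 4.1495$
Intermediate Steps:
$c{\left(D \right)} = - D$ ($c{\left(D \right)} = \frac{\left(-4\right) D}{4} = - D$)
$\left(t{\left(11 \right)} + \frac{1}{H{\left(12 \right)} + c{\left(-5 \right)} \left(-3\right)}\right)^{2} = \left(-2 + \frac{1}{\left(-1\right) 12 + \left(-1\right) \left(-5\right) \left(-3\right)}\right)^{2} = \left(-2 + \frac{1}{-12 + 5 \left(-3\right)}\right)^{2} = \left(-2 + \frac{1}{-12 - 15}\right)^{2} = \left(-2 + \frac{1}{-27}\right)^{2} = \left(-2 - \frac{1}{27}\right)^{2} = \left(- \frac{55}{27}\right)^{2} = \frac{3025}{729}$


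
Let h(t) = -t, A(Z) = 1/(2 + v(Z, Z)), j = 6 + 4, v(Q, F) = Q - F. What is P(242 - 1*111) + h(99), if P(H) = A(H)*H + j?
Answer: -47/2 ≈ -23.500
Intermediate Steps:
j = 10
A(Z) = ½ (A(Z) = 1/(2 + (Z - Z)) = 1/(2 + 0) = 1/2 = ½)
P(H) = 10 + H/2 (P(H) = H/2 + 10 = 10 + H/2)
P(242 - 1*111) + h(99) = (10 + (242 - 1*111)/2) - 1*99 = (10 + (242 - 111)/2) - 99 = (10 + (½)*131) - 99 = (10 + 131/2) - 99 = 151/2 - 99 = -47/2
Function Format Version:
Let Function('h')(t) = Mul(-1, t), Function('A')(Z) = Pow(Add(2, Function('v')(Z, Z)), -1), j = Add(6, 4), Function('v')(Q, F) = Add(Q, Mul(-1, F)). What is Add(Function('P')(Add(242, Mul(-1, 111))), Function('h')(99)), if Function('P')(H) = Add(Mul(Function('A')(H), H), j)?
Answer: Rational(-47, 2) ≈ -23.500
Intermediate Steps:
j = 10
Function('A')(Z) = Rational(1, 2) (Function('A')(Z) = Pow(Add(2, Add(Z, Mul(-1, Z))), -1) = Pow(Add(2, 0), -1) = Pow(2, -1) = Rational(1, 2))
Function('P')(H) = Add(10, Mul(Rational(1, 2), H)) (Function('P')(H) = Add(Mul(Rational(1, 2), H), 10) = Add(10, Mul(Rational(1, 2), H)))
Add(Function('P')(Add(242, Mul(-1, 111))), Function('h')(99)) = Add(Add(10, Mul(Rational(1, 2), Add(242, Mul(-1, 111)))), Mul(-1, 99)) = Add(Add(10, Mul(Rational(1, 2), Add(242, -111))), -99) = Add(Add(10, Mul(Rational(1, 2), 131)), -99) = Add(Add(10, Rational(131, 2)), -99) = Add(Rational(151, 2), -99) = Rational(-47, 2)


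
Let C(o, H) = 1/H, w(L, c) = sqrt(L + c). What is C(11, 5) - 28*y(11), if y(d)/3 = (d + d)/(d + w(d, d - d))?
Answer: -923/5 + 84*sqrt(11)/5 ≈ -128.88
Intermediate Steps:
y(d) = 6*d/(d + sqrt(d)) (y(d) = 3*((d + d)/(d + sqrt(d + (d - d)))) = 3*((2*d)/(d + sqrt(d + 0))) = 3*((2*d)/(d + sqrt(d))) = 3*(2*d/(d + sqrt(d))) = 6*d/(d + sqrt(d)))
C(11, 5) - 28*y(11) = 1/5 - 168*11/(11 + sqrt(11)) = 1/5 - 1848/(11 + sqrt(11))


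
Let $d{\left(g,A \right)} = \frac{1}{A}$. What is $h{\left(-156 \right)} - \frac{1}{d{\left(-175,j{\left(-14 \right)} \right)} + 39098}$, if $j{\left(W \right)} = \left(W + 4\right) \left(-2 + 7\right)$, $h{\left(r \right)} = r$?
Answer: $- \frac{304964294}{1954899} \approx -156.0$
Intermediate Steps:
$j{\left(W \right)} = 20 + 5 W$ ($j{\left(W \right)} = \left(4 + W\right) 5 = 20 + 5 W$)
$h{\left(-156 \right)} - \frac{1}{d{\left(-175,j{\left(-14 \right)} \right)} + 39098} = -156 - \frac{1}{\frac{1}{20 + 5 \left(-14\right)} + 39098} = -156 - \frac{1}{\frac{1}{20 - 70} + 39098} = -156 - \frac{1}{\frac{1}{-50} + 39098} = -156 - \frac{1}{- \frac{1}{50} + 39098} = -156 - \frac{1}{\frac{1954899}{50}} = -156 - \frac{50}{1954899} = - \frac{304964294}{1954899}$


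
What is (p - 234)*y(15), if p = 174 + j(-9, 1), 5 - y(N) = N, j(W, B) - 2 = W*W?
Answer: -230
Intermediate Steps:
j(W, B) = 2 + W² (j(W, B) = 2 + W*W = 2 + W²)
y(N) = 5 - N
p = 257 (p = 174 + (2 + (-9)²) = 174 + (2 + 81) = 174 + 83 = 257)
(p - 234)*y(15) = (257 - 234)*(5 - 1*15) = 23*(5 - 15) = 23*(-10) = -230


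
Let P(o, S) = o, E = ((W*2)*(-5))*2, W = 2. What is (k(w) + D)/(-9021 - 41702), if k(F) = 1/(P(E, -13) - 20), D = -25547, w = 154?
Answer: 1532821/3043380 ≈ 0.50366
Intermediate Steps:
E = -40 (E = ((2*2)*(-5))*2 = (4*(-5))*2 = -20*2 = -40)
k(F) = -1/60 (k(F) = 1/(-40 - 20) = 1/(-60) = -1/60)
(k(w) + D)/(-9021 - 41702) = (-1/60 - 25547)/(-9021 - 41702) = -1532821/60/(-50723) = -1532821/60*(-1/50723) = 1532821/3043380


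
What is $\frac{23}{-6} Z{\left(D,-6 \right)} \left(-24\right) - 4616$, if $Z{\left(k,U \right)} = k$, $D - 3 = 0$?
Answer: $-4340$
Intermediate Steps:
$D = 3$ ($D = 3 + 0 = 3$)
$\frac{23}{-6} Z{\left(D,-6 \right)} \left(-24\right) - 4616 = \frac{23}{-6} \cdot 3 \left(-24\right) - 4616 = 23 \left(- \frac{1}{6}\right) 3 \left(-24\right) - 4616 = \left(- \frac{23}{6}\right) 3 \left(-24\right) - 4616 = \left(- \frac{23}{2}\right) \left(-24\right) - 4616 = 276 - 4616 = -4340$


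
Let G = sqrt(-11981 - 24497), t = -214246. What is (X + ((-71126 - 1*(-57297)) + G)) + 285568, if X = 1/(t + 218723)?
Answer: 1216575504/4477 + I*sqrt(36478) ≈ 2.7174e+5 + 190.99*I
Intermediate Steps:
G = I*sqrt(36478) (G = sqrt(-36478) = I*sqrt(36478) ≈ 190.99*I)
X = 1/4477 (X = 1/(-214246 + 218723) = 1/4477 ≈ 0.00022336)
(X + ((-71126 - 1*(-57297)) + G)) + 285568 = (1/4477 + ((-71126 - 1*(-57297)) + I*sqrt(36478))) + 285568 = (1/4477 + ((-71126 + 57297) + I*sqrt(36478))) + 285568 = (1/4477 + (-13829 + I*sqrt(36478))) + 285568 = (-61912432/4477 + I*sqrt(36478)) + 285568 = 1216575504/4477 + I*sqrt(36478)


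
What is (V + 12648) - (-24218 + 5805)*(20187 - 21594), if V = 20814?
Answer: -25873629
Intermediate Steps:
(V + 12648) - (-24218 + 5805)*(20187 - 21594) = (20814 + 12648) - (-24218 + 5805)*(20187 - 21594) = 33462 - (-18413)*(-1407) = 33462 - 1*25907091 = 33462 - 25907091 = -25873629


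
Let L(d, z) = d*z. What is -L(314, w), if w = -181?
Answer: 56834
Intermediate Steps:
-L(314, w) = -314*(-181) = -1*(-56834) = 56834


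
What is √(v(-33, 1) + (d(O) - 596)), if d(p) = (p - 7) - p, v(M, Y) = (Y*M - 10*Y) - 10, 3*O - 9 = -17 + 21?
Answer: 4*I*√41 ≈ 25.612*I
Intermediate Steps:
O = 13/3 (O = 3 + (-17 + 21)/3 = 3 + (⅓)*4 = 3 + 4/3 = 13/3 ≈ 4.3333)
v(M, Y) = -10 - 10*Y + M*Y (v(M, Y) = (M*Y - 10*Y) - 10 = (-10*Y + M*Y) - 10 = -10 - 10*Y + M*Y)
d(p) = -7 (d(p) = (-7 + p) - p = -7)
√(v(-33, 1) + (d(O) - 596)) = √((-10 - 10*1 - 33*1) + (-7 - 596)) = √((-10 - 10 - 33) - 603) = √(-53 - 603) = √(-656) = 4*I*√41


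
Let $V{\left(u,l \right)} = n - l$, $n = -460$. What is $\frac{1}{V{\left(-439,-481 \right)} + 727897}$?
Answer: $\frac{1}{727918} \approx 1.3738 \cdot 10^{-6}$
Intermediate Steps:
$V{\left(u,l \right)} = -460 - l$
$\frac{1}{V{\left(-439,-481 \right)} + 727897} = \frac{1}{\left(-460 - -481\right) + 727897} = \frac{1}{\left(-460 + 481\right) + 727897} = \frac{1}{21 + 727897} = \frac{1}{727918}$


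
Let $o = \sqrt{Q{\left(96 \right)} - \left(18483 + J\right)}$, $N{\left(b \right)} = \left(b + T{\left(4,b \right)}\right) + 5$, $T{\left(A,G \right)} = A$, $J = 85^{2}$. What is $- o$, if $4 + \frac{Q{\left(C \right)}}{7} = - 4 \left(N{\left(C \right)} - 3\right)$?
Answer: $- 4 i \sqrt{1787} \approx - 169.09 i$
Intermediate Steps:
$J = 7225$
$N{\left(b \right)} = 9 + b$ ($N{\left(b \right)} = \left(b + 4\right) + 5 = \left(4 + b\right) + 5 = 9 + b$)
$Q{\left(C \right)} = -196 - 28 C$ ($Q{\left(C \right)} = -28 + 7 \left(- 4 \left(\left(9 + C\right) - 3\right)\right) = -28 + 7 \left(- 4 \left(6 + C\right)\right) = -28 + 7 \left(-24 - 4 C\right) = -28 - \left(168 + 28 C\right) = -196 - 28 C$)
$o = 4 i \sqrt{1787}$ ($o = \sqrt{\left(-196 - 2688\right) - 25708} = \sqrt{-2884 - 25708} = \sqrt{-28592} = 4 i \sqrt{1787} \approx 169.09 i$)
$- o = - 4 i \sqrt{1787}$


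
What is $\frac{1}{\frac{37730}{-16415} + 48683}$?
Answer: $\frac{67}{3261607} \approx 2.0542 \cdot 10^{-5}$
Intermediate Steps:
$\frac{1}{\frac{37730}{-16415} + 48683} = \frac{1}{37730 \left(- \frac{1}{16415}\right) + 48683} = \frac{1}{- \frac{154}{67} + 48683} = \frac{1}{\frac{3261607}{67}} = \frac{67}{3261607}$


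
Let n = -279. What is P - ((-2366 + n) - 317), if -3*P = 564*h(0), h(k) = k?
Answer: 2962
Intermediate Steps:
P = 0 (P = -188*0 = -⅓*0 = 0)
P - ((-2366 + n) - 317) = 0 - ((-2366 - 279) - 317) = 0 - (-2645 - 317) = 0 - 1*(-2962) = 0 + 2962 = 2962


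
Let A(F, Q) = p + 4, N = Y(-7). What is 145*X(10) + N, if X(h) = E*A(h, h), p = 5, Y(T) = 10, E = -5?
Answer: -6515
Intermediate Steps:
N = 10
A(F, Q) = 9 (A(F, Q) = 5 + 4 = 9)
X(h) = -45 (X(h) = -5*9 = -45)
145*X(10) + N = 145*(-45) + 10 = -6525 + 10 = -6515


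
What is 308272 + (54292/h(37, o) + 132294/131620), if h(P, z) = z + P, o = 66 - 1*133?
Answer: 60505043749/197430 ≈ 3.0646e+5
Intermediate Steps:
o = -67 (o = 66 - 133 = -67)
h(P, z) = P + z
308272 + (54292/h(37, o) + 132294/131620) = 308272 + (54292/(37 - 67) + 132294/131620) = 308272 + (54292/(-30) + 132294*(1/131620)) = 308272 + (54292*(-1/30) + 66147/65810) = 308272 + (-27146/15 + 66147/65810) = 308272 - 357097211/197430 = 60505043749/197430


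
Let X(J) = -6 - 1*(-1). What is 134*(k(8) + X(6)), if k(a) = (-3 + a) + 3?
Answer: 402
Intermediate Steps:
X(J) = -5 (X(J) = -6 + 1 = -5)
k(a) = a
134*(k(8) + X(6)) = 134*(8 - 5) = 134*3 = 402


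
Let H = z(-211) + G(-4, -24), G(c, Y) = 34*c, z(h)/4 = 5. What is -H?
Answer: 116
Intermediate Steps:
z(h) = 20 (z(h) = 4*5 = 20)
H = -116 (H = 20 + 34*(-4) = 20 - 136 = -116)
-H = -1*(-116) = 116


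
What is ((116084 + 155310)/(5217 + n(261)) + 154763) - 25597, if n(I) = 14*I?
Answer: 1146102980/8871 ≈ 1.2920e+5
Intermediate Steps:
((116084 + 155310)/(5217 + n(261)) + 154763) - 25597 = ((116084 + 155310)/(5217 + 14*261) + 154763) - 25597 = (271394/(5217 + 3654) + 154763) - 25597 = (271394/8871 + 154763) - 25597 = 1373173967/8871 - 25597 = 1146102980/8871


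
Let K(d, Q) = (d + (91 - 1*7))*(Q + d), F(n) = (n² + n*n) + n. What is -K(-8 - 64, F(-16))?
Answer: -5088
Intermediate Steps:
F(n) = n + 2*n² (F(n) = (n² + n²) + n = 2*n² + n = n + 2*n²)
K(d, Q) = (84 + d)*(Q + d) (K(d, Q) = (d + (91 - 7))*(Q + d) = (d + 84)*(Q + d) = (84 + d)*(Q + d))
-K(-8 - 64, F(-16)) = -((-8 - 64)² + 84*(-16*(1 + 2*(-16))) + 84*(-8 - 64) + (-16*(1 + 2*(-16)))*(-8 - 64)) = -((-72)² + 84*(-16*(1 - 32)) + 84*(-72) - 16*(1 - 32)*(-72)) = -(5184 + 84*(-16*(-31)) - 6048 - 16*(-31)*(-72)) = -(5184 + 84*496 - 6048 + 496*(-72)) = -(5184 + 41664 - 6048 - 35712) = -1*5088 = -5088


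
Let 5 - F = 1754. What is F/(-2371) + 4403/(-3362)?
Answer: -4559375/7971302 ≈ -0.57197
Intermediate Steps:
F = -1749 (F = 5 - 1*1754 = 5 - 1754 = -1749)
F/(-2371) + 4403/(-3362) = -1749/(-2371) + 4403/(-3362) = -1749*(-1/2371) + 4403*(-1/3362) = 1749/2371 - 4403/3362 = -4559375/7971302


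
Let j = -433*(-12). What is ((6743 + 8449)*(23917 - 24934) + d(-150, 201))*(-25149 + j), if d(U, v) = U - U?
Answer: 308279117592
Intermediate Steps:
j = 5196
d(U, v) = 0
((6743 + 8449)*(23917 - 24934) + d(-150, 201))*(-25149 + j) = ((6743 + 8449)*(23917 - 24934) + 0)*(-25149 + 5196) = (15192*(-1017) + 0)*(-19953) = (-15450264 + 0)*(-19953) = -15450264*(-19953) = 308279117592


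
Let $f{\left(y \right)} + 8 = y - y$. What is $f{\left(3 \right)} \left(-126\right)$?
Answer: $1008$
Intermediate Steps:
$f{\left(y \right)} = -8$ ($f{\left(y \right)} = -8 + \left(y - y\right) = -8 + 0 = -8$)
$f{\left(3 \right)} \left(-126\right) = \left(-8\right) \left(-126\right) = 1008$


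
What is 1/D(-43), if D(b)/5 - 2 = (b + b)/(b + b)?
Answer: 1/15 ≈ 0.066667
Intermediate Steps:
D(b) = 15 (D(b) = 10 + 5*((b + b)/(b + b)) = 10 + 5*((2*b)/((2*b))) = 10 + 5*((2*b)*(1/(2*b))) = 10 + 5*1 = 10 + 5 = 15)
1/D(-43) = 1/15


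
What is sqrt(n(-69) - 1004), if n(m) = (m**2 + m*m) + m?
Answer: sqrt(8449) ≈ 91.918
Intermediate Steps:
n(m) = m + 2*m**2 (n(m) = (m**2 + m**2) + m = 2*m**2 + m = m + 2*m**2)
sqrt(n(-69) - 1004) = sqrt(-69*(1 + 2*(-69)) - 1004) = sqrt(-69*(1 - 138) - 1004) = sqrt(-69*(-137) - 1004) = sqrt(9453 - 1004) = sqrt(8449)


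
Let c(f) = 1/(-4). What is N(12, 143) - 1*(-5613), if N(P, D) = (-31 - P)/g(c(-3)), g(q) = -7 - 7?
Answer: 78625/14 ≈ 5616.1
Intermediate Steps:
c(f) = -1/4
g(q) = -14
N(P, D) = 31/14 + P/14 (N(P, D) = (-31 - P)/(-14) = (-31 - P)*(-1/14) = 31/14 + P/14)
N(12, 143) - 1*(-5613) = (31/14 + (1/14)*12) - 1*(-5613) = (31/14 + 6/7) + 5613 = 43/14 + 5613 = 78625/14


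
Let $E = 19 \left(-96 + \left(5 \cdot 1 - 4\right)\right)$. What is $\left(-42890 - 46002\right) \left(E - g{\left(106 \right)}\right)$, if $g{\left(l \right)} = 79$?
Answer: $167472528$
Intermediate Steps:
$E = -1805$ ($E = 19 \left(-96 + \left(5 - 4\right)\right) = 19 \left(-96 + 1\right) = 19 \left(-95\right) = -1805$)
$\left(-42890 - 46002\right) \left(E - g{\left(106 \right)}\right) = \left(-42890 - 46002\right) \left(-1805 - 79\right) = - 88892 \left(-1805 - 79\right) = \left(-88892\right) \left(-1884\right) = 167472528$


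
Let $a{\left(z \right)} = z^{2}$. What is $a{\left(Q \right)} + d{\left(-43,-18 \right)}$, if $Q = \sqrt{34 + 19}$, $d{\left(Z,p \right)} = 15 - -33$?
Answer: $101$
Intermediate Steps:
$d{\left(Z,p \right)} = 48$ ($d{\left(Z,p \right)} = 15 + 33 = 48$)
$Q = \sqrt{53} \approx 7.2801$
$a{\left(Q \right)} + d{\left(-43,-18 \right)} = \left(\sqrt{53}\right)^{2} + 48 = 53 + 48 = 101$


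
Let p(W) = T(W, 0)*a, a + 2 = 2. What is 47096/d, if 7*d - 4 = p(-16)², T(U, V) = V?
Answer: 82418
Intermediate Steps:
a = 0 (a = -2 + 2 = 0)
p(W) = 0 (p(W) = 0*0 = 0)
d = 4/7 (d = 4/7 + (⅐)*0² = 4/7 + (⅐)*0 = 4/7 + 0 = 4/7 ≈ 0.57143)
47096/d = 47096/(4/7) = 47096*(7/4) = 82418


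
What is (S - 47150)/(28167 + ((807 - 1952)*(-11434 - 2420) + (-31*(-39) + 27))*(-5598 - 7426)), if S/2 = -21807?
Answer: 90764/206613567417 ≈ 4.3929e-7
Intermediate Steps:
S = -43614 (S = 2*(-21807) = -43614)
(S - 47150)/(28167 + ((807 - 1952)*(-11434 - 2420) + (-31*(-39) + 27))*(-5598 - 7426)) = (-43614 - 47150)/(28167 + ((807 - 1952)*(-11434 - 2420) + (-31*(-39) + 27))*(-5598 - 7426)) = -90764/(28167 + (-1145*(-13854) + (1209 + 27))*(-13024)) = -90764/(28167 + (15862830 + 1236)*(-13024)) = -90764/(28167 + 15864066*(-13024)) = -90764/(28167 - 206613595584) = -90764/(-206613567417) = -90764*(-1/206613567417) = 90764/206613567417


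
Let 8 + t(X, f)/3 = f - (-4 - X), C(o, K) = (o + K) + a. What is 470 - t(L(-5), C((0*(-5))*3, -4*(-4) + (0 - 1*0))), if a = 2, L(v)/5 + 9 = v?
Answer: 638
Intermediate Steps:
L(v) = -45 + 5*v
C(o, K) = 2 + K + o (C(o, K) = (o + K) + 2 = (K + o) + 2 = 2 + K + o)
t(X, f) = -12 + 3*X + 3*f (t(X, f) = -24 + 3*(f - (-4 - X)) = -24 + 3*(f + (4 + X)) = -24 + 3*(4 + X + f) = -24 + (12 + 3*X + 3*f) = -12 + 3*X + 3*f)
470 - t(L(-5), C((0*(-5))*3, -4*(-4) + (0 - 1*0))) = 470 - (-12 + 3*(-45 + 5*(-5)) + 3*(2 + (-4*(-4) + (0 - 1*0)) + (0*(-5))*3)) = 470 - (-12 + 3*(-45 - 25) + 3*(2 + (16 + (0 + 0)) + 0*3)) = 470 - (-12 + 3*(-70) + 3*(2 + (16 + 0) + 0)) = 470 - (-12 - 210 + 3*(2 + 16 + 0)) = 470 - (-12 - 210 + 3*18) = 470 - (-12 - 210 + 54) = 470 - 1*(-168) = 470 + 168 = 638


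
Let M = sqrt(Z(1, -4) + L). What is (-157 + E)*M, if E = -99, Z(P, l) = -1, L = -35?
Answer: -1536*I ≈ -1536.0*I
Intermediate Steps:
M = 6*I (M = sqrt(-1 - 35) = sqrt(-36) = 6*I ≈ 6.0*I)
(-157 + E)*M = (-157 - 99)*(6*I) = -1536*I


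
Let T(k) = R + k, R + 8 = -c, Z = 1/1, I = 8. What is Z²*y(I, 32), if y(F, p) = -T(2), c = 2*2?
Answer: 10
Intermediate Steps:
c = 4
Z = 1
R = -12 (R = -8 - 1*4 = -8 - 4 = -12)
T(k) = -12 + k
y(F, p) = 10 (y(F, p) = -(-12 + 2) = -1*(-10) = 10)
Z²*y(I, 32) = 1²*10 = 1*10 = 10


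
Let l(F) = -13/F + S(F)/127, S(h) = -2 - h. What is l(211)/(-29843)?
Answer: 46594/799702871 ≈ 5.8264e-5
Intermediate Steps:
l(F) = -2/127 - 13/F - F/127 (l(F) = -13/F + (-2 - F)/127 = -13/F + (-2 - F)*(1/127) = -13/F + (-2/127 - F/127) = -2/127 - 13/F - F/127)
l(211)/(-29843) = ((1/127)*(-1651 + 211*(-2 - 1*211))/211)/(-29843) = ((1/127)*(1/211)*(-1651 + 211*(-2 - 211)))*(-1/29843) = ((1/127)*(1/211)*(-1651 + 211*(-213)))*(-1/29843) = ((1/127)*(1/211)*(-1651 - 44943))*(-1/29843) = ((1/127)*(1/211)*(-46594))*(-1/29843) = -46594/26797*(-1/29843) = 46594/799702871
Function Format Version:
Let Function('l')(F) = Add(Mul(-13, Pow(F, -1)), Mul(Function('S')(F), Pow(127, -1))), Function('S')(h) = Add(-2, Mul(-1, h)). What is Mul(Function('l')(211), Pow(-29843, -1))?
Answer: Rational(46594, 799702871) ≈ 5.8264e-5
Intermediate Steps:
Function('l')(F) = Add(Rational(-2, 127), Mul(-13, Pow(F, -1)), Mul(Rational(-1, 127), F)) (Function('l')(F) = Add(Mul(-13, Pow(F, -1)), Mul(Add(-2, Mul(-1, F)), Pow(127, -1))) = Add(Mul(-13, Pow(F, -1)), Mul(Add(-2, Mul(-1, F)), Rational(1, 127))) = Add(Mul(-13, Pow(F, -1)), Add(Rational(-2, 127), Mul(Rational(-1, 127), F))) = Add(Rational(-2, 127), Mul(-13, Pow(F, -1)), Mul(Rational(-1, 127), F)))
Mul(Function('l')(211), Pow(-29843, -1)) = Mul(Mul(Rational(1, 127), Pow(211, -1), Add(-1651, Mul(211, Add(-2, Mul(-1, 211))))), Pow(-29843, -1)) = Mul(Mul(Rational(1, 127), Rational(1, 211), Add(-1651, Mul(211, Add(-2, -211)))), Rational(-1, 29843)) = Mul(Mul(Rational(1, 127), Rational(1, 211), Add(-1651, Mul(211, -213))), Rational(-1, 29843)) = Mul(Mul(Rational(1, 127), Rational(1, 211), Add(-1651, -44943)), Rational(-1, 29843)) = Mul(Mul(Rational(1, 127), Rational(1, 211), -46594), Rational(-1, 29843)) = Mul(Rational(-46594, 26797), Rational(-1, 29843)) = Rational(46594, 799702871)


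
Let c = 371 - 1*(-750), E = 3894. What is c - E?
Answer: -2773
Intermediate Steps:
c = 1121 (c = 371 + 750 = 1121)
c - E = 1121 - 1*3894 = 1121 - 3894 = -2773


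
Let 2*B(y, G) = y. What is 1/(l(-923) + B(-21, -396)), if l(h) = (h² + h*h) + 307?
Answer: 2/3408309 ≈ 5.8680e-7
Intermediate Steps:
B(y, G) = y/2
l(h) = 307 + 2*h² (l(h) = (h² + h²) + 307 = 2*h² + 307 = 307 + 2*h²)
1/(l(-923) + B(-21, -396)) = 1/((307 + 2*(-923)²) + (½)*(-21)) = 1/((307 + 2*851929) - 21/2) = 1/((307 + 1703858) - 21/2) = 1/(1704165 - 21/2) = 1/(3408309/2) = 2/3408309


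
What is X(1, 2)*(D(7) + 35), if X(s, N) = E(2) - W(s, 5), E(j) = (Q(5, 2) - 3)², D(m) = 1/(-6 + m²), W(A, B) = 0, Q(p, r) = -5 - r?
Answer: 150600/43 ≈ 3502.3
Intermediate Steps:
E(j) = 100 (E(j) = ((-5 - 1*2) - 3)² = ((-5 - 2) - 3)² = (-7 - 3)² = (-10)² = 100)
X(s, N) = 100 (X(s, N) = 100 - 1*0 = 100 + 0 = 100)
X(1, 2)*(D(7) + 35) = 100*(1/(-6 + 7²) + 35) = 100*(1/(-6 + 49) + 35) = 100*(1/43 + 35) = 100*(1506/43) = 150600/43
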